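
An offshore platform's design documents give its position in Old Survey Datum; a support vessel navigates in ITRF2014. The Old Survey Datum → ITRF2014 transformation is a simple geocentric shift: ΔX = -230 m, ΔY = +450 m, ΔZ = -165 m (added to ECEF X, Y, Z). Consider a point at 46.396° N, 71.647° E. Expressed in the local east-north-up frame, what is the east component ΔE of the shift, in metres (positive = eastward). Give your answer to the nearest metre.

ΔE = 360 m

At φ = 46.396°, λ = 71.647°: sin φ = 0.724124, cos φ = 0.689670, sin λ = 0.949135, cos λ = 0.314871.
ΔE = −sin λ·ΔX + cos λ·ΔY = −(0.949135)·(-230) + (0.314871)·(450) = 359.99 m.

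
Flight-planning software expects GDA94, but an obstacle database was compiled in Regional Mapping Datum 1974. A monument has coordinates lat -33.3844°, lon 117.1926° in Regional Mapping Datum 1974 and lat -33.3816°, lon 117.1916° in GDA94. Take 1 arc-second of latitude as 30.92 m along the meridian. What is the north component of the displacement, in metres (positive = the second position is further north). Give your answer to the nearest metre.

Δφ = -33.3816° − -33.3844° = +0.0028°; Δλ = 117.1916° − 117.1926° = -0.0010°.
1° of latitude = 3600 × 30.92 = 111312 m.
ΔN = Δφ × 111312 = 311.7 m; ΔE = Δλ × 111312 × cos(-33.3844°) = -0.0010 × 111312 × 0.834998 = -92.9 m.

ΔN = 312 m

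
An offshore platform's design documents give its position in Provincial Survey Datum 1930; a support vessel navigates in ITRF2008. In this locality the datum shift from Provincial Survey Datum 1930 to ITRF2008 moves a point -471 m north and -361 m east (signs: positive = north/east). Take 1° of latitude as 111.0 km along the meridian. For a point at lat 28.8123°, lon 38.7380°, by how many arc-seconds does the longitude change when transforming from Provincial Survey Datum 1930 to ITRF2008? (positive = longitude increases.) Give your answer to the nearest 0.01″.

At latitude 28.8123°, cos φ = 0.876203.
1° of longitude at this latitude = 111.0 × cos φ = 97.26 km, so Δλ = -361.0 / 97258.6 = -0.0037118° = -13.362″.

Δλ = -13.36″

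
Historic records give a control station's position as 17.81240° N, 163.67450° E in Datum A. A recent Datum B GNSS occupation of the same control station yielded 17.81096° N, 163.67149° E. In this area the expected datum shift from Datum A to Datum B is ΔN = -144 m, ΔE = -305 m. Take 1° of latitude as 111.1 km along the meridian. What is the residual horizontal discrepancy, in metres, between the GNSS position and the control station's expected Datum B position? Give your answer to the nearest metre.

Observed coordinate differences: Δφ = -0.00144°, Δλ = -0.00301°.
Converting to metres (1° lat = 111100 m, cos φ = 0.952063): observed ΔN = -160.0 m, observed ΔE = -318.4 m.
Subtracting the expected shift leaves a residual of -160.0 − (-144) = -16.0 m north and -318.4 − (-305) = -13.4 m east.
Residual distance = √((-16.0)² + (-13.4)²) = 20.8 m.

21 m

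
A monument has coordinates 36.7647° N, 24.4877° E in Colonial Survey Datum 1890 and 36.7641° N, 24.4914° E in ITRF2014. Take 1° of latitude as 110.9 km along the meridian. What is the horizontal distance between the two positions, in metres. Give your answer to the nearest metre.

335 m

Δφ = 36.7641° − 36.7647° = -0.0006°; Δλ = 24.4914° − 24.4877° = +0.0037°.
ΔN = Δφ × 110900 = -66.5 m; ΔE = Δλ × 110900 × cos(36.7647°) = +0.0037 × 110900 × 0.801100 = 328.7 m.
Distance = √(ΔE² + ΔN²) = √(328.7² + (-66.5)²) = 335.4 m.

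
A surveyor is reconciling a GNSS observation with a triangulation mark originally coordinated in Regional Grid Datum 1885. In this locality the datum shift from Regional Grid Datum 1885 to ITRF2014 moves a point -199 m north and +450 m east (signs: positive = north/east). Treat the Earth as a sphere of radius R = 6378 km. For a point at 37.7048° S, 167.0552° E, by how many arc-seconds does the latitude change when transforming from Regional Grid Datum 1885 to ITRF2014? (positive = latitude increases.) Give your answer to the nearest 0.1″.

On a sphere of radius R, 1 rad of latitude = R, so Δφ = ΔN / R = -199.0 / 6378000 = -3.1201e-05 rad = -6.436″.

Δφ = -6.4″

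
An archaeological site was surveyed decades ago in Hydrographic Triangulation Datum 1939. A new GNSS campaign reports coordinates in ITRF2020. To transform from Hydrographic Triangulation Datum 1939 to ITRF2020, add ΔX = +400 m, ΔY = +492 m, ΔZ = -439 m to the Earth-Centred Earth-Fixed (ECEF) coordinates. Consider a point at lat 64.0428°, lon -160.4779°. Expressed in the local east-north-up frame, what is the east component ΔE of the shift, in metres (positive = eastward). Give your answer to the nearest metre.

ΔE = -330 m

The local east axis at (φ, λ) is (−sin λ, cos λ, 0), so ΔE = −sin(-160.4779°)·400 + cos(-160.4779°)·492 = -330.05 m.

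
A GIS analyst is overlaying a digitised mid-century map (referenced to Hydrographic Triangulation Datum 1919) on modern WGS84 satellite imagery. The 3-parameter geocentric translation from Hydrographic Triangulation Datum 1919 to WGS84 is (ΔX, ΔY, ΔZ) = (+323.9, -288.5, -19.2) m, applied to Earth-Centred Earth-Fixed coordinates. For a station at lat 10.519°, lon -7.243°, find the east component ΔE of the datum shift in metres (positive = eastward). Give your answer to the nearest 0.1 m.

ΔE = -245.4 m

At φ = 10.519°, λ = -7.243°: sin φ = 0.182562, cos φ = 0.983194, sin λ = -0.126078, cos λ = 0.992020.
ΔE = −sin λ·ΔX + cos λ·ΔY = −(-0.126078)·(323.9) + (0.992020)·(-288.5) = -245.36 m.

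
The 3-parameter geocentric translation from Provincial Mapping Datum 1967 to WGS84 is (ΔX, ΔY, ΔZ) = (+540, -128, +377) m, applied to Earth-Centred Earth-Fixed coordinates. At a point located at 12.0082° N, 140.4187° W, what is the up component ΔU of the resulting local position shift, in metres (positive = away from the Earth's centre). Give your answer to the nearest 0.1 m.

ΔU = -248.9 m

At φ = 12.0082°, λ = -140.4187°: sin φ = 0.208052, cos φ = 0.978118, sin λ = -0.637172, cos λ = -0.770721.
ΔU = cos φ cos λ·ΔX + cos φ sin λ·ΔY + sin φ·ΔZ = (0.978118)(-0.770721)(540) + (0.978118)(-0.637172)(-128) + (0.208052)(377) = -248.87 m.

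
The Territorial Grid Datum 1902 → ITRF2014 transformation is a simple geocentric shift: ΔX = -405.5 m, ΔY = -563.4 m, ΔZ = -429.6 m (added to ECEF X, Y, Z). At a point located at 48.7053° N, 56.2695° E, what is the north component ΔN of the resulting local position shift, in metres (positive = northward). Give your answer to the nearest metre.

The local north axis is (−sin φ cos λ, −sin φ sin λ, cos φ), giving ΔN = 169.175 + 352.038 − 283.507 = 237.71 m.

ΔN = 238 m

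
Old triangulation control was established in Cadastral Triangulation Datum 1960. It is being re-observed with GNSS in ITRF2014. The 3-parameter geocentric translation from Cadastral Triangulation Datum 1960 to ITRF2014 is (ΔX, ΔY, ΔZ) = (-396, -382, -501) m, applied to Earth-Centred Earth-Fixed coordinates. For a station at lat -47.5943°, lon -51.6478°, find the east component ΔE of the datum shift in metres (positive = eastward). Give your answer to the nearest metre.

ΔE = -548 m

At φ = -47.5943°, λ = -51.6478°: sin φ = -0.738388, cos φ = 0.674376, sin λ = -0.784211, cos λ = 0.620494.
ΔE = −sin λ·ΔX + cos λ·ΔY = −(-0.784211)·(-396) + (0.620494)·(-382) = -547.58 m.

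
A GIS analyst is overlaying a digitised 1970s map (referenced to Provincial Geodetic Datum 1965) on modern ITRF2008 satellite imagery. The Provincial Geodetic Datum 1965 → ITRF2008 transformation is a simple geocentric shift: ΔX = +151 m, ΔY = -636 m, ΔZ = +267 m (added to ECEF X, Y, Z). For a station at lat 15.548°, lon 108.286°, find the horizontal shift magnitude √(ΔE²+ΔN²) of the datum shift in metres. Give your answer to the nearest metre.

The local east axis at (φ, λ) is (−sin λ, cos λ, 0), so ΔE = −sin(108.286°)·151 + cos(108.286°)·(-636) = 56.18 m.
The local north axis is (−sin φ cos λ, −sin φ sin λ, cos φ), giving ΔN = 12.699 + 161.868 + 257.229 = 431.80 m.
Horizontal magnitude = √(ΔE² + ΔN²) = √(56.18² + 431.80²) = 435.44 m.

435 m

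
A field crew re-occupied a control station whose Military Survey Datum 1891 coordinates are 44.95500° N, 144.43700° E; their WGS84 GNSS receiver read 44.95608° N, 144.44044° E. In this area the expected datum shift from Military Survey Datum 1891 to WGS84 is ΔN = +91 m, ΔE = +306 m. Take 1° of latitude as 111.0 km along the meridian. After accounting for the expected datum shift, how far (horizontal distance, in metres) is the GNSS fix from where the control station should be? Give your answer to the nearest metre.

Observed coordinate differences: Δφ = +0.00108°, Δλ = +0.00344°.
Converting to metres (1° lat = 111000 m, cos φ = 0.707662): observed ΔN = 119.9 m, observed ΔE = 270.2 m.
Subtracting the expected shift leaves a residual of 119.9 − (91) = 28.9 m north and 270.2 − (306) = -35.8 m east.
Residual distance = √(28.9² + (-35.8)²) = 46.0 m.

46 m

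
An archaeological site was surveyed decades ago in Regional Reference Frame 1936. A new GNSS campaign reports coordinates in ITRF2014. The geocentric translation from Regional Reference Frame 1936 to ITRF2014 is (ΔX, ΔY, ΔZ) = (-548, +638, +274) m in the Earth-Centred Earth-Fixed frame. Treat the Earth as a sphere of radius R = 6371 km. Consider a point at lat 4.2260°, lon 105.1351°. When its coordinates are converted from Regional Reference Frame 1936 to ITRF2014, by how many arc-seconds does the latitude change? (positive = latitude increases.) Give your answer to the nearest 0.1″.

Δφ = 7.0″

sin φ = 0.073691, cos φ = 0.997281, sin λ = 0.965313, cos λ = -0.261096.
North component: ΔN = −sin φ cos λ·ΔX − sin φ sin λ·ΔY + cos φ·ΔZ = −(0.073691)(-0.261096)(-548) − (0.073691)(0.965313)(638) + (0.997281)(274) = 217.33 m.
1° of latitude spans πR/180 = 111195 m, so Δφ = 217.33 / 111195 × 3600 = 7.036″.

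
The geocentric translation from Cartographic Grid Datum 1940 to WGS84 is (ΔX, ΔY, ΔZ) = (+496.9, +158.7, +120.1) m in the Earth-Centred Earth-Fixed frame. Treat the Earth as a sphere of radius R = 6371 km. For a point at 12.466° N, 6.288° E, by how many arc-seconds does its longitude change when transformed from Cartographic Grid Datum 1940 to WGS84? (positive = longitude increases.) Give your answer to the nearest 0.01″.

Δλ = 3.43″

sin φ = 0.215860, cos φ = 0.976424, sin λ = 0.109526, cos λ = 0.993984.
East component: ΔE = −sin λ·ΔX + cos λ·ΔY = −(0.109526)(496.9) + (0.993984)(158.7) = 103.32 m.
1° of latitude spans πR/180 = 111195 m; at latitude φ, 1° of longitude spans that × cos φ = 108573.4 m, so Δλ = 103.32 / 108573.4 × 3600 = 3.426″.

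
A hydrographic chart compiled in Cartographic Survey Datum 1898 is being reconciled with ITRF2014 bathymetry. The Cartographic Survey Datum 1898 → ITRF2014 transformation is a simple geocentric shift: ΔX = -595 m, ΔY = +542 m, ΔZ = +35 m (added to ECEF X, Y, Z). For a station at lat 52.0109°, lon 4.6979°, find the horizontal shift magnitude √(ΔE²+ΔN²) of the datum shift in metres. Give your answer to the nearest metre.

744 m

The local east axis at (φ, λ) is (−sin λ, cos λ, 0), so ΔE = −sin(4.6979°)·(-595) + cos(4.6979°)·542 = 588.91 m.
The local north axis is (−sin φ cos λ, −sin φ sin λ, cos φ), giving ΔN = 467.361 − 34.986 + 21.543 = 453.92 m.
Horizontal magnitude = √(ΔE² + ΔN²) = √(588.91² + 453.92²) = 743.54 m.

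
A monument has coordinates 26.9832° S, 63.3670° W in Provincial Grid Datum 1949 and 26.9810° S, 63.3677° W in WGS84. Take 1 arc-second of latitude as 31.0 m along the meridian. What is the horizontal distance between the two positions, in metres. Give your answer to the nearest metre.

Δφ = -26.9810° − -26.9832° = +0.0022°; Δλ = -63.3677° − -63.3670° = -0.0007°.
1° of latitude = 3600 × 31.00 = 111600 m.
ΔN = Δφ × 111600 = 245.5 m; ΔE = Δλ × 111600 × cos(-26.9832°) = -0.0007 × 111600 × 0.891140 = -69.6 m.
Distance = √(ΔE² + ΔN²) = √((-69.6)² + 245.5²) = 255.2 m.

255 m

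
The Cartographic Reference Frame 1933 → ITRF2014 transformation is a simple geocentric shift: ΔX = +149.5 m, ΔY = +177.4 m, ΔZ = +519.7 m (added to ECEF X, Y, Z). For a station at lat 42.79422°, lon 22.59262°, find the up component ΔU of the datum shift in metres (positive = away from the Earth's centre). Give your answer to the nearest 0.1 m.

The local up (radial) axis is (cos φ cos λ, cos φ sin λ, sin φ), giving ΔU = 101.284 + 50.010 + 353.067 = 504.36 m.

ΔU = 504.4 m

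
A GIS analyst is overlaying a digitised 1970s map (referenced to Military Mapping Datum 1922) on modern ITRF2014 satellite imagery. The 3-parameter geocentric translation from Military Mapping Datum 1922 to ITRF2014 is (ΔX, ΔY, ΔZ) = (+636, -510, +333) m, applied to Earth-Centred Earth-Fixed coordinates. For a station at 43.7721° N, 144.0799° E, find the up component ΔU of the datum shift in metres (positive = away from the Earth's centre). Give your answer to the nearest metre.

ΔU = -358 m

The local up (radial) axis is (cos φ cos λ, cos φ sin λ, sin φ), giving ΔU = -371.920 − 216.048 + 230.367 = -357.60 m.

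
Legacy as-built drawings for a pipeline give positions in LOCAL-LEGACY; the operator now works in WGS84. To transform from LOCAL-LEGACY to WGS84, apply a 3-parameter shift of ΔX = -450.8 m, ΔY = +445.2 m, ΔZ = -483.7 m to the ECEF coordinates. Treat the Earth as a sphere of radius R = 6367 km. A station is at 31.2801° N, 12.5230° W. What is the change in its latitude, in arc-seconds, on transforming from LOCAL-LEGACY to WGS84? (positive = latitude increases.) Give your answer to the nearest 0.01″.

Δφ = -4.37″

sin φ = 0.519222, cos φ = 0.854639, sin λ = -0.216832, cos λ = 0.976209.
North component: ΔN = −sin φ cos λ·ΔX − sin φ sin λ·ΔY + cos φ·ΔZ = −(0.519222)(0.976209)(-450.8) − (0.519222)(-0.216832)(445.2) + (0.854639)(-483.7) = -134.77 m.
1° of latitude spans πR/180 = 111125 m, so Δφ = -134.77 / 111125 × 3600 = -4.366″.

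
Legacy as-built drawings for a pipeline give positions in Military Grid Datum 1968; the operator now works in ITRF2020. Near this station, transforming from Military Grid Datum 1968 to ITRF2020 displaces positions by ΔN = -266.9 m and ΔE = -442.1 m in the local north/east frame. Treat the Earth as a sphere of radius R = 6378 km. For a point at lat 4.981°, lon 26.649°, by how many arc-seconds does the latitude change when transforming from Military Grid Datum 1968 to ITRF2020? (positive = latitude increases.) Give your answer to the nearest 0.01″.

Δφ = -8.63″

On a sphere of radius R, 1 rad of latitude = R, so Δφ = ΔN / R = -266.9 / 6378000 = -4.1847e-05 rad = -8.632″.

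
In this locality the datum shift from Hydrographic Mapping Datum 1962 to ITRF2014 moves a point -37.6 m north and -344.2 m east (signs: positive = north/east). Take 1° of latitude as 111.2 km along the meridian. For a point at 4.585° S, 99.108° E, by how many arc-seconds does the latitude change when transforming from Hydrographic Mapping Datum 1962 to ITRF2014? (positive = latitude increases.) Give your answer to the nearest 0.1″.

Δφ = -1.2″

1° of latitude = 111.2 km, so Δφ = -37.6 / 111200 = -0.0003381° = -1.217″.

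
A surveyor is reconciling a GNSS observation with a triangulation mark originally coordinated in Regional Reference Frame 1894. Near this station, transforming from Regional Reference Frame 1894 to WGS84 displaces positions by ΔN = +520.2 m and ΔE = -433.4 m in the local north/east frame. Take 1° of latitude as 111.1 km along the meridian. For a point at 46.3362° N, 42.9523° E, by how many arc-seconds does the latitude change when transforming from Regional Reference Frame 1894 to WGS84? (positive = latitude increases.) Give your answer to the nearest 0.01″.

Δφ = 16.86″

1° of latitude = 111.1 km, so Δφ = 520.2 / 111100 = 0.0046823° = 16.856″.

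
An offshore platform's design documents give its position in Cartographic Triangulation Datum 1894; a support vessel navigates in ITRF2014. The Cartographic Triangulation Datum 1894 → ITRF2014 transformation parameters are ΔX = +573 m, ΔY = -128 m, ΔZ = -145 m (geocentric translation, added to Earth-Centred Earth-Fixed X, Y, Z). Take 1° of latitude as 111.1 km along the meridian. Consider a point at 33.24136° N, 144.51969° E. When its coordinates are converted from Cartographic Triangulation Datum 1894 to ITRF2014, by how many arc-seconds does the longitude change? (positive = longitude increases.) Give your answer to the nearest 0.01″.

Δλ = -8.85″

sin φ = 0.548167, cos φ = 0.836369, sin λ = 0.580423, cos λ = -0.814315.
East component: ΔE = −sin λ·ΔX + cos λ·ΔY = −(0.580423)(573) + (-0.814315)(-128) = -228.35 m.
1° of latitude spans 111100 m; at latitude φ, 1° of longitude spans that × cos φ = 92920.6 m, so Δλ = -228.35 / 92920.6 × 3600 = -8.847″.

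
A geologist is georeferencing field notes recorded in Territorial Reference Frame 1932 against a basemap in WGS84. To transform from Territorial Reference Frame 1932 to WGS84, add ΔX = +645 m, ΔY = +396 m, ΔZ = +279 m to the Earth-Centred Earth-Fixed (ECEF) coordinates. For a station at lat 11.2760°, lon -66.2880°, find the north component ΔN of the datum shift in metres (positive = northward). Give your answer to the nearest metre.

ΔN = 294 m

At φ = 11.2760°, λ = -66.2880°: sin φ = 0.195535, cos φ = 0.980697, sin λ = -0.915578, cos λ = 0.402140.
ΔN = −sin φ cos λ·ΔX − sin φ sin λ·ΔY + cos φ·ΔZ = −(0.195535)(0.402140)(645) − (0.195535)(-0.915578)(396) + (0.980697)(279) = 293.79 m.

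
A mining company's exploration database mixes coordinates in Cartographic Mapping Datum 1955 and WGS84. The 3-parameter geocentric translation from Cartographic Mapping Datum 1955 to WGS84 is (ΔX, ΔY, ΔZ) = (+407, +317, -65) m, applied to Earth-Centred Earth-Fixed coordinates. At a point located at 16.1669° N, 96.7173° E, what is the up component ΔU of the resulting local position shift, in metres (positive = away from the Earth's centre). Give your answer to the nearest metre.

ΔU = 239 m

At φ = 16.1669°, λ = 96.7173°: sin φ = 0.278436, cos φ = 0.960455, sin λ = 0.993135, cos λ = -0.116971.
ΔU = cos φ cos λ·ΔX + cos φ sin λ·ΔY + sin φ·ΔZ = (0.960455)(-0.116971)(407) + (0.960455)(0.993135)(317) + (0.278436)(-65) = 238.55 m.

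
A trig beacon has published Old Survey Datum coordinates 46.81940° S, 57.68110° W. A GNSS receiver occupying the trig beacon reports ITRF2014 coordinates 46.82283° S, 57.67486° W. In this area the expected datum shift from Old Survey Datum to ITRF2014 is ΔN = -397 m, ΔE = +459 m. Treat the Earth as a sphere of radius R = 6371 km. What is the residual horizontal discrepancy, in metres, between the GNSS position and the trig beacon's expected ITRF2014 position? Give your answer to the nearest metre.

Observed coordinate differences: Δφ = -0.00343°, Δλ = +0.00624°.
Converting to metres (1° lat = 111195 m, cos φ = 0.684300): observed ΔN = -381.4 m, observed ΔE = 474.8 m.
Subtracting the expected shift leaves a residual of -381.4 − (-397) = 15.6 m north and 474.8 − (459) = 15.8 m east.
Residual distance = √(15.6² + 15.8²) = 22.2 m.

22 m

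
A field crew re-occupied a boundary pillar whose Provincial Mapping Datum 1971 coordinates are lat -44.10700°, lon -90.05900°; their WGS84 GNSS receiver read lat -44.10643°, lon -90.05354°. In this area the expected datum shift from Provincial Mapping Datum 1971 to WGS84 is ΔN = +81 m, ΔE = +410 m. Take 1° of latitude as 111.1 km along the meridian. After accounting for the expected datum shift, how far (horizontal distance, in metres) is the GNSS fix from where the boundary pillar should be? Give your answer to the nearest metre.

31 m

Observed coordinate differences: Δφ = +0.00057°, Δλ = +0.00546°.
Converting to metres (1° lat = 111100 m, cos φ = 0.718041): observed ΔN = 63.3 m, observed ΔE = 435.6 m.
Subtracting the expected shift leaves a residual of 63.3 − (81) = -17.7 m north and 435.6 − (410) = 25.6 m east.
Residual distance = √((-17.7)² + 25.6²) = 31.1 m.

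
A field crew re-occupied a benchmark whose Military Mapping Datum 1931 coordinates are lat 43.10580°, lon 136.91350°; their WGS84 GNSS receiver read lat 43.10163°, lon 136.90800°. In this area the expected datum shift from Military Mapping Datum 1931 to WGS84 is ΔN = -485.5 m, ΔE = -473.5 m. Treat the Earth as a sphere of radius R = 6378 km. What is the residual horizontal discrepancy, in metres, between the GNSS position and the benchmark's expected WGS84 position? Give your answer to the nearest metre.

34 m

Observed coordinate differences: Δφ = -0.00417°, Δλ = -0.00550°.
Converting to metres (1° lat = 111317 m, cos φ = 0.730093): observed ΔN = -464.2 m, observed ΔE = -447.0 m.
Subtracting the expected shift leaves a residual of -464.2 − (-485.5) = 21.3 m north and -447.0 − (-473.5) = 26.5 m east.
Residual distance = √(21.3² + 26.5²) = 34.0 m.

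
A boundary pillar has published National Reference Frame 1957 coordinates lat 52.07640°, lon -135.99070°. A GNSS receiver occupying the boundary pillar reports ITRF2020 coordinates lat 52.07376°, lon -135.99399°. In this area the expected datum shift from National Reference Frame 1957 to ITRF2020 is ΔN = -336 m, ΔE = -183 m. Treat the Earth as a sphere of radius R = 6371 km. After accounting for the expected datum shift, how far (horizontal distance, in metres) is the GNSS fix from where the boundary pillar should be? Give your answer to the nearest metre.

60 m

Observed coordinate differences: Δφ = -0.00264°, Δλ = -0.00329°.
Converting to metres (1° lat = 111195 m, cos φ = 0.614610): observed ΔN = -293.6 m, observed ΔE = -224.8 m.
Subtracting the expected shift leaves a residual of -293.6 − (-336) = 42.4 m north and -224.8 − (-183) = -41.8 m east.
Residual distance = √(42.4² + (-41.8)²) = 59.6 m.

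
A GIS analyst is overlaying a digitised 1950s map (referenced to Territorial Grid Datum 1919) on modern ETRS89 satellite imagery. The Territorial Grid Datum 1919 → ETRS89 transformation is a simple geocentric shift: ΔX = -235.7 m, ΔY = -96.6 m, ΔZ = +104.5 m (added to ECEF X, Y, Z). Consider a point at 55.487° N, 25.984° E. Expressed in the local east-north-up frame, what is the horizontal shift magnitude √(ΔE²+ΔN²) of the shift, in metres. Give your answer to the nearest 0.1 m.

The local east axis at (φ, λ) is (−sin λ, cos λ, 0), so ΔE = −sin(25.984°)·(-235.7) + cos(25.984°)·(-96.6) = 16.43 m.
The local north axis is (−sin φ cos λ, −sin φ sin λ, cos φ), giving ΔN = 174.584 + 34.874 + 59.209 = 268.67 m.
Horizontal magnitude = √(ΔE² + ΔN²) = √(16.43² + 268.67²) = 269.17 m.

269.2 m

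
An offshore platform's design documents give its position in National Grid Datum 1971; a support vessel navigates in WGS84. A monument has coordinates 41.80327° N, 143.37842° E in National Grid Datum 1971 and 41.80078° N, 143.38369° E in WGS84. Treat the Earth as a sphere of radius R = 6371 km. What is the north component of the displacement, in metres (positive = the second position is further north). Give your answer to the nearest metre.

Δφ = 41.80078° − 41.80327° = -0.00249°; Δλ = 143.38369° − 143.37842° = +0.00527°.
1° along a meridian = πR/180 = 111195 m.
ΔN = Δφ × 111195 = -276.9 m; ΔE = Δλ × 111195 × cos(41.80327°) = +0.00527 × 111195 × 0.745438 = 436.8 m.

ΔN = -277 m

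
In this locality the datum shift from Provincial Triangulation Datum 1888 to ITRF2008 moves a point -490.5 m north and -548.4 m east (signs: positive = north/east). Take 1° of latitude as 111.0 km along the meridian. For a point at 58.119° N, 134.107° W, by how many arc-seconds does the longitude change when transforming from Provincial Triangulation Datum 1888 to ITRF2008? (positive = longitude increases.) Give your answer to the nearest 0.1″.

Δλ = -33.7″

At latitude 58.119°, cos φ = 0.528157.
1° of longitude at this latitude = 111.0 × cos φ = 58.63 km, so Δλ = -548.4 / 58625.4 = -0.0093543° = -33.676″.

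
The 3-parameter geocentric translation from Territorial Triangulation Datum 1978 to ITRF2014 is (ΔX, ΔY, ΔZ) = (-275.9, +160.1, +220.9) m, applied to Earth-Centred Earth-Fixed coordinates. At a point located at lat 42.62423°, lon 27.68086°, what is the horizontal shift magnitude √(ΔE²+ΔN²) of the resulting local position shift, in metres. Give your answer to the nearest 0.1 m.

387.2 m

At φ = 42.62423°, λ = 27.68086°: sin φ = 0.677187, cos φ = 0.735811, sin λ = 0.464546, cos λ = 0.885549.
ΔE = −sin λ·ΔX + cos λ·ΔY = −(0.464546)·(-275.9) + (0.885549)·(160.1) = 269.94 m.
ΔN = −sin φ cos λ·ΔX − sin φ sin λ·ΔY + cos φ·ΔZ = −(0.677187)(0.885549)(-275.9) − (0.677187)(0.464546)(160.1) + (0.735811)(220.9) = 277.63 m.
Horizontal magnitude = √(ΔE² + ΔN²) = √(269.94² + 277.63²) = 387.23 m.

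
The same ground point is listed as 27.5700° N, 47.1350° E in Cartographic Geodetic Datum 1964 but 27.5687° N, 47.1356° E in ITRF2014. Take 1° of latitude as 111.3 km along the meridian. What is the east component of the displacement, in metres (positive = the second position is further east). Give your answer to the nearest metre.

Δφ = 27.5687° − 27.5700° = -0.0013°; Δλ = 47.1356° − 47.1350° = +0.0006°.
ΔN = Δφ × 111300 = -144.7 m; ΔE = Δλ × 111300 × cos(27.5700°) = +0.0006 × 111300 × 0.886446 = 59.2 m.

ΔE = 59 m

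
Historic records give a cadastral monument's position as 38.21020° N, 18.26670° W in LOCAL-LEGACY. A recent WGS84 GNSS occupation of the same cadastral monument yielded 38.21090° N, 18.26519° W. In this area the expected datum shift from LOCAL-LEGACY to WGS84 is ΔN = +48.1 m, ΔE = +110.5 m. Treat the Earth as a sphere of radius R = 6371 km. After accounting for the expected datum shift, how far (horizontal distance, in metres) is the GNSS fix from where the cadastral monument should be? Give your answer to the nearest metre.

37 m

Observed coordinate differences: Δφ = +0.00070°, Δλ = +0.00151°.
Converting to metres (1° lat = 111195 m, cos φ = 0.785747): observed ΔN = 77.8 m, observed ΔE = 131.9 m.
Subtracting the expected shift leaves a residual of 77.8 − (48.1) = 29.7 m north and 131.9 − (110.5) = 21.4 m east.
Residual distance = √(29.7² + 21.4²) = 36.7 m.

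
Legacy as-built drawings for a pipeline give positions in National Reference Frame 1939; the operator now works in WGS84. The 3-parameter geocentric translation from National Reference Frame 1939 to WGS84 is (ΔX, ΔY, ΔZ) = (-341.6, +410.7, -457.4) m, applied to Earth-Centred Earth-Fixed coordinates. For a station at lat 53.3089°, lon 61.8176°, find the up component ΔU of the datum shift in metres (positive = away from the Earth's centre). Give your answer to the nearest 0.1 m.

At φ = 53.3089°, λ = 61.8176°: sin φ = 0.801868, cos φ = 0.597501, sin λ = 0.881449, cos λ = 0.472280.
ΔU = cos φ cos λ·ΔX + cos φ sin λ·ΔY + sin φ·ΔZ = (0.597501)(0.472280)(-341.6) + (0.597501)(0.881449)(410.7) + (0.801868)(-457.4) = -246.87 m.

ΔU = -246.9 m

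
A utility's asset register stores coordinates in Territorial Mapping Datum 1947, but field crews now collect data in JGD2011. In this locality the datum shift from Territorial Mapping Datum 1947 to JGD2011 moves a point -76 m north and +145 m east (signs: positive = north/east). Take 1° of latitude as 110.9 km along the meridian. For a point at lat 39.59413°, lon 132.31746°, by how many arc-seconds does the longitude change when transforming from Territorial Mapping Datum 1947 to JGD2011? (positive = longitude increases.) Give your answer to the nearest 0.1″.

At latitude 39.59413°, cos φ = 0.770579.
1° of longitude at this latitude = 110.9 × cos φ = 85.46 km, so Δλ = 145.0 / 85457.2 = 0.0016968° = 6.108″.

Δλ = 6.1″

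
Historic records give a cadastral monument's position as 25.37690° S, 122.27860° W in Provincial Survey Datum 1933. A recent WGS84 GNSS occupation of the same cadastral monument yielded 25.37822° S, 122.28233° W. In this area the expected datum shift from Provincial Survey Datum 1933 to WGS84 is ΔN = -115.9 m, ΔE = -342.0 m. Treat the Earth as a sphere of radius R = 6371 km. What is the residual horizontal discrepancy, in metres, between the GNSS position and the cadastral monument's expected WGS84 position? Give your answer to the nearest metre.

Observed coordinate differences: Δφ = -0.00132°, Δλ = -0.00373°.
Converting to metres (1° lat = 111195 m, cos φ = 0.903508): observed ΔN = -146.8 m, observed ΔE = -374.7 m.
Subtracting the expected shift leaves a residual of -146.8 − (-115.9) = -30.9 m north and -374.7 − (-342.0) = -32.7 m east.
Residual distance = √((-30.9)² + (-32.7)²) = 45.0 m.

45 m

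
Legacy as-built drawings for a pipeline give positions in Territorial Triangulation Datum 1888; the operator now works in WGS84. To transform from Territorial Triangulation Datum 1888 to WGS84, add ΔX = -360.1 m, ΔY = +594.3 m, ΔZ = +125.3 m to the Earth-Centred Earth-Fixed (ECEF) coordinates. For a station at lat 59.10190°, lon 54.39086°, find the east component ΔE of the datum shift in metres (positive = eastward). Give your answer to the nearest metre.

ΔE = 639 m

At φ = 59.10190°, λ = 54.39086°: sin φ = 0.858082, cos φ = 0.513513, sin λ = 0.813008, cos λ = 0.582253.
ΔE = −sin λ·ΔX + cos λ·ΔY = −(0.813008)·(-360.1) + (0.582253)·(594.3) = 638.80 m.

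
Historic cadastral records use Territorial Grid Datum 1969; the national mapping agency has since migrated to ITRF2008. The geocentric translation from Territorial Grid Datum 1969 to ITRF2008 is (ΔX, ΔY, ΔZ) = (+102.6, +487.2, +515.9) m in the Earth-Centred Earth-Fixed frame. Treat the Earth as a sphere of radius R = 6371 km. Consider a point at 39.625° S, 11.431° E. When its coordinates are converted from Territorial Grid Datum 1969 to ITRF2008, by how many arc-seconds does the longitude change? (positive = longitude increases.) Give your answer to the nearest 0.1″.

sin φ = -0.637760, cos φ = 0.770235, sin λ = 0.198188, cos λ = 0.980164.
East component: ΔE = −sin λ·ΔX + cos λ·ΔY = −(0.198188)(102.6) + (0.980164)(487.2) = 457.20 m.
1° of latitude spans πR/180 = 111195 m; at latitude φ, 1° of longitude spans that × cos φ = 85646.2 m, so Δλ = 457.20 / 85646.2 × 3600 = 19.218″.

Δλ = 19.2″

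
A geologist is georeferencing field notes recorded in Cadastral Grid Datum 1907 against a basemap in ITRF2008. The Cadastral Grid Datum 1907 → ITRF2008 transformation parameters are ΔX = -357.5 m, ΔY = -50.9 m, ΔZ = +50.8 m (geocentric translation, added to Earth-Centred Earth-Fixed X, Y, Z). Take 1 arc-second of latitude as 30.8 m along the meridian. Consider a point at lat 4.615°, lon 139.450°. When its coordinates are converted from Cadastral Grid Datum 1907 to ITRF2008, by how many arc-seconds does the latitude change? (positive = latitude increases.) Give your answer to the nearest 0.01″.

sin φ = 0.080460, cos φ = 0.996758, sin λ = 0.650111, cos λ = -0.759839.
North component: ΔN = −sin φ cos λ·ΔX − sin φ sin λ·ΔY + cos φ·ΔZ = −(0.080460)(-0.759839)(-357.5) − (0.080460)(0.650111)(-50.9) + (0.996758)(50.8) = 31.44 m.
1° of latitude spans 3600 × 30.80 = 110880 m, so Δφ = 31.44 / 110880 × 3600 = 1.021″.

Δφ = 1.02″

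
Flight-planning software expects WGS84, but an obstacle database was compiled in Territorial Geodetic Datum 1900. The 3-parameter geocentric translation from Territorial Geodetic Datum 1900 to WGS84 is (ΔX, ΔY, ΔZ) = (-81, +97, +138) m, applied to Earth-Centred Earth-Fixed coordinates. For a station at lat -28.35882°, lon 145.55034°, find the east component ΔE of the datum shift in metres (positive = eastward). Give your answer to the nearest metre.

ΔE = -34 m

At φ = -28.35882°, λ = 145.55034°: sin φ = -0.474992, cos φ = 0.879990, sin λ = 0.565682, cos λ = -0.824624.
ΔE = −sin λ·ΔX + cos λ·ΔY = −(0.565682)·(-81) + (-0.824624)·(97) = -34.17 m.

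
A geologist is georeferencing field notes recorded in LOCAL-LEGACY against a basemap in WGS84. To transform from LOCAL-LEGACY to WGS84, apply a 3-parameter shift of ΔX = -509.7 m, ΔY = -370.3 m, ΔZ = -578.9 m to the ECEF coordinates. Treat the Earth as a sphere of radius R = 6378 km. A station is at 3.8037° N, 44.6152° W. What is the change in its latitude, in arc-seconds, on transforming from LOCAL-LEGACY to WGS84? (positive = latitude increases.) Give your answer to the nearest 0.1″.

Δφ = -18.5″

sin φ = 0.066338, cos φ = 0.997797, sin λ = -0.702342, cos λ = 0.711840.
North component: ΔN = −sin φ cos λ·ΔX − sin φ sin λ·ΔY + cos φ·ΔZ = −(0.066338)(0.711840)(-509.7) − (0.066338)(-0.702342)(-370.3) + (0.997797)(-578.9) = -570.81 m.
1° of latitude spans πR/180 = 111317 m, so Δφ = -570.81 / 111317 × 3600 = -18.460″.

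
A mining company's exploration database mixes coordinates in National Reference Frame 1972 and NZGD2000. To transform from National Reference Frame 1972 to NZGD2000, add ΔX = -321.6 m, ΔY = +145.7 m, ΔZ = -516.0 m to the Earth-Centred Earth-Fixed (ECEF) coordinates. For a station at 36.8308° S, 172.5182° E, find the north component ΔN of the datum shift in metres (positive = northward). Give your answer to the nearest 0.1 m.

ΔN = -210.5 m

The local north axis is (−sin φ cos λ, −sin φ sin λ, cos φ), giving ΔN = 191.143 + 11.373 − 413.011 = -210.50 m.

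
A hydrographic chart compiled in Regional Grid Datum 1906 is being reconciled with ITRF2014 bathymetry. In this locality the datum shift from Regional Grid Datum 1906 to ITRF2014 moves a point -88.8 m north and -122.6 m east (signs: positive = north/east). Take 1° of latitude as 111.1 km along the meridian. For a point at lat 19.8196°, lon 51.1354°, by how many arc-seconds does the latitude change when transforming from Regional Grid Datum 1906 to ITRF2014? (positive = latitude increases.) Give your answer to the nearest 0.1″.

1° of latitude = 111.1 km, so Δφ = -88.8 / 111100 = -0.0007993° = -2.877″.

Δφ = -2.9″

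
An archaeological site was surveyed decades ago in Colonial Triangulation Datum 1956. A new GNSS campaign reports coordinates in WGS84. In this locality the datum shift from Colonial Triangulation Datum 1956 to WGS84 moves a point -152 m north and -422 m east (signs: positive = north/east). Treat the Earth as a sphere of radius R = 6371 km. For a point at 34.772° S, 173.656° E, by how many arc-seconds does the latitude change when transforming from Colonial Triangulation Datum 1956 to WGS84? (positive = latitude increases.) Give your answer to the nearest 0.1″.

Δφ = -4.9″

On a sphere of radius R, 1 rad of latitude = R, so Δφ = ΔN / R = -152.0 / 6371000 = -2.3858e-05 rad = -4.921″.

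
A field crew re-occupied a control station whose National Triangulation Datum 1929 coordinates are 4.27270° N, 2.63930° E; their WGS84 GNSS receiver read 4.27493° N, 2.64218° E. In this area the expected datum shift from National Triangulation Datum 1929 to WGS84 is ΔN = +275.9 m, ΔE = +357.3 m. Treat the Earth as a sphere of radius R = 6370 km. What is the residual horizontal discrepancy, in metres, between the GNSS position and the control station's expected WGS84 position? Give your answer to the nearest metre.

47 m

Observed coordinate differences: Δφ = +0.00223°, Δλ = +0.00288°.
Converting to metres (1° lat = 111177 m, cos φ = 0.997221): observed ΔN = 247.9 m, observed ΔE = 319.3 m.
Subtracting the expected shift leaves a residual of 247.9 − (275.9) = -28.0 m north and 319.3 − (357.3) = -38.0 m east.
Residual distance = √((-28.0)² + (-38.0)²) = 47.2 m.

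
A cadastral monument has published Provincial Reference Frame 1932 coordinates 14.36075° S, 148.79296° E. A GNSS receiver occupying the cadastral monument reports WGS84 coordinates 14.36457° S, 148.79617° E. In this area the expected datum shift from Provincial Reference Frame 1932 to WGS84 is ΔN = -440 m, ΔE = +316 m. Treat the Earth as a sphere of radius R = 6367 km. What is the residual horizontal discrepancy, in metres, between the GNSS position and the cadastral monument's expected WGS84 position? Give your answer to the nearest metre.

33 m

Observed coordinate differences: Δφ = -0.00382°, Δλ = +0.00321°.
Converting to metres (1° lat = 111125 m, cos φ = 0.968753): observed ΔN = -424.5 m, observed ΔE = 345.6 m.
Subtracting the expected shift leaves a residual of -424.5 − (-440) = 15.5 m north and 345.6 − (316) = 29.6 m east.
Residual distance = √(15.5² + 29.6²) = 33.4 m.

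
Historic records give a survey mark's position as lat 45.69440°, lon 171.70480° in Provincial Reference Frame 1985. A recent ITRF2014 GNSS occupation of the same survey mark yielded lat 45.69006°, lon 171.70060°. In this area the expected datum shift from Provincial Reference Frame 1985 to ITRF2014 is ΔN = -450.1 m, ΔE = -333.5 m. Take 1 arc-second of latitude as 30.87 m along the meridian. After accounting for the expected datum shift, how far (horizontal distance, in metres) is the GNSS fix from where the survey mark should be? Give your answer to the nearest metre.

Observed coordinate differences: Δφ = -0.00434°, Δλ = -0.00420°.
Converting to metres (1° lat = 111132 m, cos φ = 0.698485): observed ΔN = -482.3 m, observed ΔE = -326.0 m.
Subtracting the expected shift leaves a residual of -482.3 − (-450.1) = -32.2 m north and -326.0 − (-333.5) = 7.5 m east.
Residual distance = √((-32.2)² + 7.5²) = 33.1 m.

33 m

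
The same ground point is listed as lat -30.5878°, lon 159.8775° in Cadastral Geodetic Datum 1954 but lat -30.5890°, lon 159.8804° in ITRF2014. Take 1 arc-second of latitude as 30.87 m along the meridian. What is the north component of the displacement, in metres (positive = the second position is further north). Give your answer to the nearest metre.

ΔN = -133 m

Δφ = -30.5890° − -30.5878° = -0.0012°; Δλ = 159.8804° − 159.8775° = +0.0029°.
1° of latitude = 3600 × 30.87 = 111132 m.
ΔN = Δφ × 111132 = -133.4 m; ΔE = Δλ × 111132 × cos(-30.5878°) = +0.0029 × 111132 × 0.860850 = 277.4 m.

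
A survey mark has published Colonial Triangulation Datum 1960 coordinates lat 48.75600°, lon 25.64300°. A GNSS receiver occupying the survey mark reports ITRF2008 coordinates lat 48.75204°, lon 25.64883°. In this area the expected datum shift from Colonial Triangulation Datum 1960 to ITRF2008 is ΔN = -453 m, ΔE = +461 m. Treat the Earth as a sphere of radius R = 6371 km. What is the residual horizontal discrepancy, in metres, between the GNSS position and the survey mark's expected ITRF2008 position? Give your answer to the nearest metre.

Observed coordinate differences: Δφ = -0.00396°, Δλ = +0.00583°.
Converting to metres (1° lat = 111195 m, cos φ = 0.659267): observed ΔN = -440.3 m, observed ΔE = 427.4 m.
Subtracting the expected shift leaves a residual of -440.3 − (-453) = 12.7 m north and 427.4 − (461) = -33.6 m east.
Residual distance = √(12.7² + (-33.6)²) = 35.9 m.

36 m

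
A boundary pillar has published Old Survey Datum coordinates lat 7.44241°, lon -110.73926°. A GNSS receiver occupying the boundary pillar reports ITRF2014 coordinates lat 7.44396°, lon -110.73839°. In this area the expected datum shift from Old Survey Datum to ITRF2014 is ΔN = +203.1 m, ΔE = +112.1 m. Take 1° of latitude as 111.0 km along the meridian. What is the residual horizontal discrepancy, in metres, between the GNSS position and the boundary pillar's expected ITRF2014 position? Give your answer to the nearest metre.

35 m

Observed coordinate differences: Δφ = +0.00155°, Δλ = +0.00087°.
Converting to metres (1° lat = 111000 m, cos φ = 0.991576): observed ΔN = 172.0 m, observed ΔE = 95.8 m.
Subtracting the expected shift leaves a residual of 172.0 − (203.1) = -31.1 m north and 95.8 − (112.1) = -16.3 m east.
Residual distance = √((-31.1)² + (-16.3)²) = 35.1 m.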